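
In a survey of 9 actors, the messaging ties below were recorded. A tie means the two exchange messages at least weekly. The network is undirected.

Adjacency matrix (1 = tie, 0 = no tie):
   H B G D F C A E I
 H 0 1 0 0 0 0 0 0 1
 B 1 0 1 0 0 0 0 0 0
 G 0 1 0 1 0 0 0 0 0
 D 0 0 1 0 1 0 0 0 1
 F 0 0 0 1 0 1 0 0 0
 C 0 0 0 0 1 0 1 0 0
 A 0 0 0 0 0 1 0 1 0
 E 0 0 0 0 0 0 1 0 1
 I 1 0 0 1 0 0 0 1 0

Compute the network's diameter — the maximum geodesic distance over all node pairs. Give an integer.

4

Eccentricity of each node (its greatest distance to any other): A:4, B:4, C:4, D:3, E:3, F:3, G:4, H:4, I:3.
The maximum eccentricity is 4, realized for instance by the pair H–C via H – I – D – F – C. So the diameter is 4.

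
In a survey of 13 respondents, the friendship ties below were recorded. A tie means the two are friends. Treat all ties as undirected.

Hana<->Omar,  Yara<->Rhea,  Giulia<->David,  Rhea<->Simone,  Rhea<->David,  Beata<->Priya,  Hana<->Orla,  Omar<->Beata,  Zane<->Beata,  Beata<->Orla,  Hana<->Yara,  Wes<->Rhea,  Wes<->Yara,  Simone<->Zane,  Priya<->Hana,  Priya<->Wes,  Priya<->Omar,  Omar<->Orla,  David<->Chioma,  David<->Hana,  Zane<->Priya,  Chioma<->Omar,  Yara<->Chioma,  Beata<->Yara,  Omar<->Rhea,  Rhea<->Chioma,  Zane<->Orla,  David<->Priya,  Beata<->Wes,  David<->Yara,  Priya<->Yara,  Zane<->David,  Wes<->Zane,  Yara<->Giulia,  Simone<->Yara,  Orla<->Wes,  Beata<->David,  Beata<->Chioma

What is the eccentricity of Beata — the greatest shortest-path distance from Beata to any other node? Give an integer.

Distances from Beata: Chioma:1, David:1, Giulia:2, Hana:2, Omar:1, Orla:1, Priya:1, Rhea:2, Simone:2, Wes:1, Yara:1, Zane:1.
The largest is 2 (to Simone, Rhea, Giulia, and Hana), so the eccentricity of Beata is 2.

2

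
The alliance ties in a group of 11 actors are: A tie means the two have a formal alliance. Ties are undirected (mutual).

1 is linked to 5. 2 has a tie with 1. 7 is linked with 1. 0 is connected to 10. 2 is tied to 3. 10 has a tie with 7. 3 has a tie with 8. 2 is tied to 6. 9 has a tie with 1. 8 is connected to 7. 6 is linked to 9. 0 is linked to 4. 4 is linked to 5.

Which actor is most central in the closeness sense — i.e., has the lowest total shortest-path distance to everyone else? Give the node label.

Farness (sum of distances to all others) for each node — 0:29, 1:17, 2:21, 3:25, 4:27, 5:22, 6:28, 7:19, 8:24, 9:24, 10:24.
The smallest farness is 17, for 1, so 1 has the highest closeness.

1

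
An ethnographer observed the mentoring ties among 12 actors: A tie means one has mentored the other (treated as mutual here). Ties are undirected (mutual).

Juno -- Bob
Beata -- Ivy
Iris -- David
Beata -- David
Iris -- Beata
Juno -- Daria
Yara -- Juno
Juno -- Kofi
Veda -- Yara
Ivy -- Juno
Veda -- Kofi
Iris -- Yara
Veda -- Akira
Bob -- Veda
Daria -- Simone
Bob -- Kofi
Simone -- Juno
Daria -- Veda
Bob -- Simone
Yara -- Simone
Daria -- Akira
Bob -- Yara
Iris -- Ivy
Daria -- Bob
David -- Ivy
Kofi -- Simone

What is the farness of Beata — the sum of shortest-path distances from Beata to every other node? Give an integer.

26

Distances from Beata: Akira:4, Bob:3, Daria:3, David:1, Iris:1, Ivy:1, Juno:2, Kofi:3, Simone:3, Veda:3, Yara:2.
Sum = 4 + 3 + 3 + 1 + 1 + 1 + 2 + 3 + 3 + 3 + 2 = 26.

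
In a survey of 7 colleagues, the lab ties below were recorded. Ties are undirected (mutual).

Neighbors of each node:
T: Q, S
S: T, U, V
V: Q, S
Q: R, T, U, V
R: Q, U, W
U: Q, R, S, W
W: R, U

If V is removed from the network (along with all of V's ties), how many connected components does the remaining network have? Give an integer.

V's neighbors (Q and S) remain reachable from one another through other ties, so the rest of the network stays in one piece.

1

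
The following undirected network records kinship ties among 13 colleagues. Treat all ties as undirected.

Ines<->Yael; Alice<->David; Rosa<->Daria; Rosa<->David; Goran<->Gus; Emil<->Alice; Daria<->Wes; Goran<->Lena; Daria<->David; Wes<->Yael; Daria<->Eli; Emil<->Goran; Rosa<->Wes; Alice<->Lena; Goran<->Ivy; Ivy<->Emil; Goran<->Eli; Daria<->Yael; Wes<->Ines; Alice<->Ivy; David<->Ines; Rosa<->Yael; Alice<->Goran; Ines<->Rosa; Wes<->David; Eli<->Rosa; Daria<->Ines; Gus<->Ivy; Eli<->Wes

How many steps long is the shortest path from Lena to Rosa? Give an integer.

One shortest route is Lena – Alice – David – Rosa, which uses 3 edges, and at distance 2 from Lena we only reach {David, Eli, Emil, Gus, Ivy}, which does not include Rosa. So d(Lena,Rosa) = 3.

3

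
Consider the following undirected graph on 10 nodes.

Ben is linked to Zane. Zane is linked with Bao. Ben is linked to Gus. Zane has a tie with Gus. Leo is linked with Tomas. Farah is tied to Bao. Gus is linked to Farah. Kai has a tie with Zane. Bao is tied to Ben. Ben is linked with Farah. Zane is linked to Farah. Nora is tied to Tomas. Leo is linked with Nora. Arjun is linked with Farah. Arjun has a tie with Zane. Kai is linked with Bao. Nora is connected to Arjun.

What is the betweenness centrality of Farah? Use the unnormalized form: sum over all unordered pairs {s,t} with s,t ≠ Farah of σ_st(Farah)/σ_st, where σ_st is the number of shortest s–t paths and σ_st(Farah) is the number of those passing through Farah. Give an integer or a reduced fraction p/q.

19/3

Pairs whose geodesics pass through Farah — Bao–Gus: 1/3; Bao–Leo: 1/2; Bao–Nora: 1/2; Bao–Tomas: 1/2; Bao–Arjun: 1/2; Ben–Leo: 1/2; Ben–Nora: 1/2; Ben–Tomas: 1/2; Ben–Arjun: 1/2; Gus–Leo: 1/2; Gus–Nora: 1/2; Gus–Tomas: 1/2; Gus–Arjun: 1/2.
All other pairs contribute 0.
Summing the contributions gives betweenness(Farah) = 19/3.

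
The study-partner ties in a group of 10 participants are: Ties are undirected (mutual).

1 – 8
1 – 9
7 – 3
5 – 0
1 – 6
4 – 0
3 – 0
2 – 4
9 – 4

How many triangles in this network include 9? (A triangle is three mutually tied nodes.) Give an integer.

0

9's neighbors are 1 and 4, but none of them are tied to each other, so no triangle contains 9.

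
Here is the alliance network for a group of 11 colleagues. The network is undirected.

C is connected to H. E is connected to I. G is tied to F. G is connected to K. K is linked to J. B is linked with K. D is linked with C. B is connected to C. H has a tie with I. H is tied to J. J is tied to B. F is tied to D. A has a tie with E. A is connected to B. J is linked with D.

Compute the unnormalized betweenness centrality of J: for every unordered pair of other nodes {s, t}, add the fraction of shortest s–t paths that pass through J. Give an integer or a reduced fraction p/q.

Pairs whose geodesics pass through J — E–D: 2/4; E–F: 2/5; A–D: 1/2; A–F: 1/3; A–H: 1/3; B–D: 1/2; B–F: 1/3; B–H: 1/2; B–I: 1/3; D–K: 1; D–H: 1/2; D–I: 1/2; F–H: 1/2; F–I: 1/2 … (+4 more pairs).
All other pairs contribute 0.
Summing the contributions gives betweenness(J) = 161/15.

161/15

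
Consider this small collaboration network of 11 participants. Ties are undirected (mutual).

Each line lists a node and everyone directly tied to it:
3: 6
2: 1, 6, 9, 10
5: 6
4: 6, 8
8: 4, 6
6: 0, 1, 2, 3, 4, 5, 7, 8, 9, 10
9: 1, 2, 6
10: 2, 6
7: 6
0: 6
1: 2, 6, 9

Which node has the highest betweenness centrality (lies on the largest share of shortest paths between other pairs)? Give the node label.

6

Unnormalized betweenness of each node: 0:0, 1:0, 2:1, 3:0, 4:0, 5:0, 6:39, 7:0, 8:0, 9:0, 10:0.
6 has the largest value, 39, making it the main broker — the node through which the most shortest paths run.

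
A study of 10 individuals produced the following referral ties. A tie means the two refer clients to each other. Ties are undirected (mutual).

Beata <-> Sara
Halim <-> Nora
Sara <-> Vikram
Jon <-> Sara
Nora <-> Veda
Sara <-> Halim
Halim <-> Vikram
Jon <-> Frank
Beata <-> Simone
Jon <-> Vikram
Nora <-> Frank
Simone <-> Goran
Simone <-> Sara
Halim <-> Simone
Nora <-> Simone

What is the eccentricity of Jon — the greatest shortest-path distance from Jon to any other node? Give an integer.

Distances from Jon: Beata:2, Frank:1, Goran:3, Halim:2, Nora:2, Sara:1, Simone:2, Veda:3, Vikram:1.
The largest is 3 (to Veda and Goran), so the eccentricity of Jon is 3.

3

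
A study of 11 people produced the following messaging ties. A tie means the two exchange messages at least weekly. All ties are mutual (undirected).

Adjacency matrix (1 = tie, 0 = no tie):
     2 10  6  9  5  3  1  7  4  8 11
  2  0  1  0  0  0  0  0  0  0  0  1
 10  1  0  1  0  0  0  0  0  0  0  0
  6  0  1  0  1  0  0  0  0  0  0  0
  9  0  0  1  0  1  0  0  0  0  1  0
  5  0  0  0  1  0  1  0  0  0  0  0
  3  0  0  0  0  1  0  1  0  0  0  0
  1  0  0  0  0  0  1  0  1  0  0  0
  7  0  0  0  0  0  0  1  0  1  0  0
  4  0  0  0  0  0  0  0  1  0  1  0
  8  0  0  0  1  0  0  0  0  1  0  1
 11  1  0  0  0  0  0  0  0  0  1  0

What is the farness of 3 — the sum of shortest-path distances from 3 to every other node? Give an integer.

28

Distances from 3: 1:1, 2:5, 4:3, 5:1, 6:3, 7:2, 8:3, 9:2, 10:4, 11:4.
Sum = 1 + 5 + 3 + 1 + 3 + 2 + 3 + 2 + 4 + 4 = 28.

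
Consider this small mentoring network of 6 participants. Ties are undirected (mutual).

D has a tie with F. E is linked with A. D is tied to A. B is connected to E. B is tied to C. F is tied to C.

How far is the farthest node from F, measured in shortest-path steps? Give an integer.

Distances from F: A:2, B:2, C:1, D:1, E:3.
The largest is 3 (to E), so the eccentricity of F is 3.

3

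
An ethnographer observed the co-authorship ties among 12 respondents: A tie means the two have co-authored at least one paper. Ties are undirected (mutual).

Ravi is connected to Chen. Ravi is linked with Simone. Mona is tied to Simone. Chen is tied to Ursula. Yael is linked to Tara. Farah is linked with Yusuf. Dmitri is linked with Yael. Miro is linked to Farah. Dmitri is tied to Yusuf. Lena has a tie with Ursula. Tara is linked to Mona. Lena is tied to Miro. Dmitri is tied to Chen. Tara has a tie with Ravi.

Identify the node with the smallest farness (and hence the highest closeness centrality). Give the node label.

Farness (sum of distances to all others) for each node — Chen:22, Dmitri:23, Farah:33, Lena:32, Miro:36, Mona:36, Ravi:25, Simone:33, Tara:28, Ursula:27, Yael:27, Yusuf:28.
The smallest farness is 22, for Chen, so Chen has the highest closeness.

Chen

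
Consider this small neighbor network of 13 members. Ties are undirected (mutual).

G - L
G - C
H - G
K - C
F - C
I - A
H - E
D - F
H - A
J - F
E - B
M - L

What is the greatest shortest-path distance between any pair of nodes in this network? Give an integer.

Eccentricity of each node (its greatest distance to any other): A:5, B:6, C:4, D:6, E:5, F:5, G:3, H:4, I:6, J:6, K:5, L:4, M:5.
The maximum eccentricity is 6, realized for instance by the pair I–J via I – A – H – G – C – F – J. So the diameter is 6.

6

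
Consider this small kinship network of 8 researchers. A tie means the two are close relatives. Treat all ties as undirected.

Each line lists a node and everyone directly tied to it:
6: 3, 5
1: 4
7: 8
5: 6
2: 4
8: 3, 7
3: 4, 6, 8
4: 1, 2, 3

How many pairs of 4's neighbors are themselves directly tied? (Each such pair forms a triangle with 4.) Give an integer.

0

4's neighbors are 1, 2, and 3, but none of them are tied to each other, so no triangle contains 4.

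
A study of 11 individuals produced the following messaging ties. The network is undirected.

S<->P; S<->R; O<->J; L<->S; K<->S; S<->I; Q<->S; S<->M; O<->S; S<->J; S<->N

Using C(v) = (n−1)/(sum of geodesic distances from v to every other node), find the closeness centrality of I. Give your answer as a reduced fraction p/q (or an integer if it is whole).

Distances from I: J:2, K:2, L:2, M:2, N:2, O:2, P:2, Q:2, R:2, S:1. Sum = 19.
n = 11, so closeness = 10/19.

10/19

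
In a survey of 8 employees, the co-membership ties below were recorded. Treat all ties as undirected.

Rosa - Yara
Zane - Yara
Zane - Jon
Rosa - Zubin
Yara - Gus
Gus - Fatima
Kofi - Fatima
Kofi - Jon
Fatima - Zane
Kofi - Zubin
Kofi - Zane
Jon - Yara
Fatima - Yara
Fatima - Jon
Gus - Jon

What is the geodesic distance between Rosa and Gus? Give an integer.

One shortest route is Rosa – Yara – Gus, which uses 2 edges, and Rosa and Gus are not directly tied, so nothing shorter exists. So d(Rosa,Gus) = 2.

2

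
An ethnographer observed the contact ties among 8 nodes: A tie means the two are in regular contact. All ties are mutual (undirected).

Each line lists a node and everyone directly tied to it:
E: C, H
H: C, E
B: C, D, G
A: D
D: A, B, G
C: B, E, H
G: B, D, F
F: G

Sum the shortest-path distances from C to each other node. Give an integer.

Distances from C: A:3, B:1, D:2, E:1, F:3, G:2, H:1.
Sum = 3 + 1 + 2 + 1 + 3 + 2 + 1 = 13.

13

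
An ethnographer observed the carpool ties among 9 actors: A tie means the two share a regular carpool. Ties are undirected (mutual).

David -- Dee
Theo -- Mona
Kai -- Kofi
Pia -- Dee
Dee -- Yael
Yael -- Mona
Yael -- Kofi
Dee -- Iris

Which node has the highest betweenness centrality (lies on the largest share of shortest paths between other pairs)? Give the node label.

Unnormalized betweenness of each node: David:0, Dee:18, Iris:0, Kai:0, Kofi:7, Mona:7, Pia:0, Theo:0, Yael:20.
Yael has the largest value, 20, making it the main broker — the node through which the most shortest paths run.

Yael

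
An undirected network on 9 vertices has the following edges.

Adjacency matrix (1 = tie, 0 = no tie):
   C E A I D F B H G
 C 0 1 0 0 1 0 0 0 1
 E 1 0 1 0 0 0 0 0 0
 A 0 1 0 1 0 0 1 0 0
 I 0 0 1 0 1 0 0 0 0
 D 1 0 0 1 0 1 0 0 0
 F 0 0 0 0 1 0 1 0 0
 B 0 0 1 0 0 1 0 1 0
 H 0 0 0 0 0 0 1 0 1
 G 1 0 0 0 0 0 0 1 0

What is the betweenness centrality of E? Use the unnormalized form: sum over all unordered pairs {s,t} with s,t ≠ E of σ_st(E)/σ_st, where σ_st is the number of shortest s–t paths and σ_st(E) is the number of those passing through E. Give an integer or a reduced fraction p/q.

Pairs whose geodesics pass through E — C–A: 1; C–B: 1/3; A–G: 1/2.
All other pairs contribute 0.
Summing the contributions gives betweenness(E) = 11/6.

11/6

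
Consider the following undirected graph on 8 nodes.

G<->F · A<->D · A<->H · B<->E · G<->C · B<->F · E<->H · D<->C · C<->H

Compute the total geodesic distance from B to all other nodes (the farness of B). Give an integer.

Distances from B: A:3, C:3, D:4, E:1, F:1, G:2, H:2.
Sum = 3 + 3 + 4 + 1 + 1 + 2 + 2 = 16.

16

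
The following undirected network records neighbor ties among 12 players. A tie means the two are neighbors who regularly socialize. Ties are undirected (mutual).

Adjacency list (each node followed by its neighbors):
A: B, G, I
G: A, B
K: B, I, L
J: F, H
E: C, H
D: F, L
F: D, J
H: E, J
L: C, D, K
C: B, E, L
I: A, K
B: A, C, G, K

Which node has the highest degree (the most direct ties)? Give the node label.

Degrees — A:3, B:4, C:3, D:2, E:2, F:2, G:2, H:2, I:2, J:2, K:3, L:3.
The maximum is 4, attained only by B.

B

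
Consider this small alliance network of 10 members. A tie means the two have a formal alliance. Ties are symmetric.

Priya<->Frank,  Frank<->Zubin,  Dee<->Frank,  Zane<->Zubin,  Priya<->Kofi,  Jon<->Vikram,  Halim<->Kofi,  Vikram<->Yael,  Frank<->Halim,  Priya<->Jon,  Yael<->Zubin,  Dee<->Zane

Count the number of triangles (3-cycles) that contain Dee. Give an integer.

0

Dee's neighbors are Frank and Zane, but none of them are tied to each other, so no triangle contains Dee.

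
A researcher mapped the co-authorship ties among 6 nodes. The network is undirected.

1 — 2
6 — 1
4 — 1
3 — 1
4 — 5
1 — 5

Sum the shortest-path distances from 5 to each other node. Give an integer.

Distances from 5: 1:1, 2:2, 3:2, 4:1, 6:2.
Sum = 1 + 2 + 2 + 1 + 2 = 8.

8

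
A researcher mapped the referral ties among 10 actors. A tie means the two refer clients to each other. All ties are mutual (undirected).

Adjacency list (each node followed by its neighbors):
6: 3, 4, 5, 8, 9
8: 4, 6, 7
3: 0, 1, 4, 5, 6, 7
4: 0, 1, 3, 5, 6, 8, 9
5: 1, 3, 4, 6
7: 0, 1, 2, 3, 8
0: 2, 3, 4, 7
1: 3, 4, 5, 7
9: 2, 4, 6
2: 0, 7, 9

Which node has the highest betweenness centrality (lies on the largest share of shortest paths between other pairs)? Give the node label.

Unnormalized betweenness of each node: 0:19/12, 1:11/12, 2:3/2, 3:13/4, 4:41/6, 5:1/3, 6:5/2, 7:9/2, 8:3/4, 9:11/6.
4 has the largest value, 41/6, making it the main broker — the node through which the most shortest paths run.

4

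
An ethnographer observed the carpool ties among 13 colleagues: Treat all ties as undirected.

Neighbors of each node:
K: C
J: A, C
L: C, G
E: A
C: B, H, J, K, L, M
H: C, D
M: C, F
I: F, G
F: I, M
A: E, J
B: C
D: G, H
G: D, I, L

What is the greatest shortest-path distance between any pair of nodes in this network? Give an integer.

Eccentricity of each node (its greatest distance to any other): A:5, B:4, C:3, D:5, E:6, F:5, G:5, H:4, I:6, J:4, K:4, L:4, M:4.
The maximum eccentricity is 6, realized for instance by the pair I–E via I – F – M – C – J – A – E. So the diameter is 6.

6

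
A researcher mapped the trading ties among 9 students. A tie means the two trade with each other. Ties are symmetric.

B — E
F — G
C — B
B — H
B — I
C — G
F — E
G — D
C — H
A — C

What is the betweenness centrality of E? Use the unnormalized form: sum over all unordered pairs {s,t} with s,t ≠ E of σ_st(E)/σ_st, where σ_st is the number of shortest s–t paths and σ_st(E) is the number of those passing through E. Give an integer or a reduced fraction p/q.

5/2

Pairs whose geodesics pass through E — I–F: 1; F–H: 1/2; F–B: 1.
All other pairs contribute 0.
Summing the contributions gives betweenness(E) = 5/2.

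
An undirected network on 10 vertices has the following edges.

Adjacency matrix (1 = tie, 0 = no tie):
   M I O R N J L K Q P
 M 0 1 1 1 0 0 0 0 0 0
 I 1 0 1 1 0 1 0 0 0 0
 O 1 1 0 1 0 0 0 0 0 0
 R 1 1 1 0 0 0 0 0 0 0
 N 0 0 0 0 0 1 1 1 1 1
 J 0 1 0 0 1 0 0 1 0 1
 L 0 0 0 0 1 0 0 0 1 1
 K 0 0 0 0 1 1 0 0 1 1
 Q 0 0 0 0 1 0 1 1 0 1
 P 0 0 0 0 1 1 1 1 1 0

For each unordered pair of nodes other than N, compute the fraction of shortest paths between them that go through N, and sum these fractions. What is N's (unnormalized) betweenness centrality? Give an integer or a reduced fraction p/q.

Pairs whose geodesics pass through N — M–L: 1/2; M–Q: 1/3; I–L: 1/2; I–Q: 1/3; O–L: 1/2; O–Q: 1/3; R–L: 1/2; R–Q: 1/3; J–L: 1/2; J–Q: 1/3; L–K: 1/3.
All other pairs contribute 0.
Summing the contributions gives betweenness(N) = 9/2.

9/2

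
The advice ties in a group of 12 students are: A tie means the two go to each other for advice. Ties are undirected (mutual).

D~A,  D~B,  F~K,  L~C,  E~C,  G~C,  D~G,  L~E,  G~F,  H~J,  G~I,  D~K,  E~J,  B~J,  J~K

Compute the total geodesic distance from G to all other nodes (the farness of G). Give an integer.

21

Distances from G: A:2, B:2, C:1, D:1, E:2, F:1, H:4, I:1, J:3, K:2, L:2.
Sum = 2 + 2 + 1 + 1 + 2 + 1 + 4 + 1 + 3 + 2 + 2 = 21.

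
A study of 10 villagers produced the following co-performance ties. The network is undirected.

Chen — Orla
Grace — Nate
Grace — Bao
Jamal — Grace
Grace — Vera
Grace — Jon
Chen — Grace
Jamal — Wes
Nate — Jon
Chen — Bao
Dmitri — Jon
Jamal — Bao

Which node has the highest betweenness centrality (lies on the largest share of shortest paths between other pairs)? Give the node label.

Unnormalized betweenness of each node: Bao:2, Chen:8, Dmitri:0, Grace:25, Jamal:8, Jon:8, Nate:0, Orla:0, Vera:0, Wes:0.
Grace has the largest value, 25, making it the main broker — the node through which the most shortest paths run.

Grace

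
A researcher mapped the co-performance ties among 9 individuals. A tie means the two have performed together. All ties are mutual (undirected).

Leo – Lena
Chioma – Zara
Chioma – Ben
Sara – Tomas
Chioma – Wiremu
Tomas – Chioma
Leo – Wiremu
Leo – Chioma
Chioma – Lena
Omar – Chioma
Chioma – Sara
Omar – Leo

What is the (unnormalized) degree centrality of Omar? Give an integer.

2

Omar is directly tied to Chioma and Leo. That is 2 neighbors, so the degree of Omar is 2.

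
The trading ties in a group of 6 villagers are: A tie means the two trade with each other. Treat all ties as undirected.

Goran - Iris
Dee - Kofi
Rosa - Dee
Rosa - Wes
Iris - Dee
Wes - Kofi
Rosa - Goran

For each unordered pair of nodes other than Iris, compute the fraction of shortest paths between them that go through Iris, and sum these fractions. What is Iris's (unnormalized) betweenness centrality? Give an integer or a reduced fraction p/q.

5/6

Pairs whose geodesics pass through Iris — Dee–Goran: 1/2; Kofi–Goran: 1/3.
All other pairs contribute 0.
Summing the contributions gives betweenness(Iris) = 5/6.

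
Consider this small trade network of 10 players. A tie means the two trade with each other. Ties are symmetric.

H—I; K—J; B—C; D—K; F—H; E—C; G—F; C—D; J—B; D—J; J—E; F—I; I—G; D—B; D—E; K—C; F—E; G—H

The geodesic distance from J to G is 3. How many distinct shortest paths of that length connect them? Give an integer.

1

The shortest distance is 3, and the only length-3 path is J–E–F–G. So there is exactly 1 shortest path.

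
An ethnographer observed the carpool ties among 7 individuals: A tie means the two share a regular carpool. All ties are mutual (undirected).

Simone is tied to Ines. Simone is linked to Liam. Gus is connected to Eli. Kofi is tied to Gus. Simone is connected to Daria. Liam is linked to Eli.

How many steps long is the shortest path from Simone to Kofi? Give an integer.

One shortest route is Simone – Liam – Eli – Gus – Kofi, which uses 4 edges, and at distance 3 from Simone we only reach {Gus}, which does not include Kofi. So d(Simone,Kofi) = 4.

4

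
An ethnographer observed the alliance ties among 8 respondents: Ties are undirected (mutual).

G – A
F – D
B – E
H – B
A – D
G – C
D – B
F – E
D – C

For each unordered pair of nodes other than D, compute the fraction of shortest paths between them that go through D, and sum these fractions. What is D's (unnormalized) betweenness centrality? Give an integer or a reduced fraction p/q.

Pairs whose geodesics pass through D — G–E: 4/4; G–B: 2/2; G–F: 2/2; G–H: 2/2; E–C: 2/2; E–A: 2/2; B–C: 1; B–A: 1; B–F: 1/2; C–A: 1/2; C–F: 1; C–H: 1; A–F: 1; A–H: 1 … (+1 more pairs).
All other pairs contribute 0.
Summing the contributions gives betweenness(D) = 27/2.

27/2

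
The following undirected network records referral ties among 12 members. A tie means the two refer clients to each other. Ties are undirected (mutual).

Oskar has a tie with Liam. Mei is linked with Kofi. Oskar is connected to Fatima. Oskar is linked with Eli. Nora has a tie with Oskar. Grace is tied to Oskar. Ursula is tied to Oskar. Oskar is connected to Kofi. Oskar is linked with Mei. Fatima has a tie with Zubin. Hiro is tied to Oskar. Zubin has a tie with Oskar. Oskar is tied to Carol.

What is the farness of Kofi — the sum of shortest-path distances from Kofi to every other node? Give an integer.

20

Distances from Kofi: Carol:2, Eli:2, Fatima:2, Grace:2, Hiro:2, Liam:2, Mei:1, Nora:2, Oskar:1, Ursula:2, Zubin:2.
Sum = 2 + 2 + 2 + 2 + 2 + 2 + 1 + 2 + 1 + 2 + 2 = 20.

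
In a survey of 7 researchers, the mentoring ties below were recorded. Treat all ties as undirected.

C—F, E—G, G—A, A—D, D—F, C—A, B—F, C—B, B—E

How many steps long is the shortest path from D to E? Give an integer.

3

One shortest route is D – A – G – E, which uses 3 edges, and at distance 2 from D we only reach {B, C, G}, which does not include E. So d(D,E) = 3.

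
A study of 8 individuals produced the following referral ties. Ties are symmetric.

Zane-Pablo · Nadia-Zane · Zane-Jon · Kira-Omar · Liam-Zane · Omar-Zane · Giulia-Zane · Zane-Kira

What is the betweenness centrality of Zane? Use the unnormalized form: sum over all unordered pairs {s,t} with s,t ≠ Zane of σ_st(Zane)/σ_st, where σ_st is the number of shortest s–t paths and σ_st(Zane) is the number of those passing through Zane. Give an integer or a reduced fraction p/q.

Pairs whose geodesics pass through Zane — Pablo–Giulia: 1; Pablo–Jon: 1; Pablo–Liam: 1; Pablo–Kira: 1; Pablo–Omar: 1; Pablo–Nadia: 1; Giulia–Jon: 1; Giulia–Liam: 1; Giulia–Kira: 1; Giulia–Omar: 1; Giulia–Nadia: 1; Jon–Liam: 1; Jon–Kira: 1; Jon–Omar: 1 … (+6 more pairs).
All other pairs contribute 0.
Summing the contributions gives betweenness(Zane) = 20.

20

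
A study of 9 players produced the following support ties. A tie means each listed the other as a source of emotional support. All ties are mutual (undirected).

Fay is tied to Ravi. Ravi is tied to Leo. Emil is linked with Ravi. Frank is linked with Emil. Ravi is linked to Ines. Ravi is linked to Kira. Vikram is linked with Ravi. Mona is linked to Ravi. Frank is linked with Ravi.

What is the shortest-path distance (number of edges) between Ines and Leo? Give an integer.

One shortest route is Ines – Ravi – Leo, which uses 2 edges, and Ines and Leo are not directly tied, so nothing shorter exists. So d(Ines,Leo) = 2.

2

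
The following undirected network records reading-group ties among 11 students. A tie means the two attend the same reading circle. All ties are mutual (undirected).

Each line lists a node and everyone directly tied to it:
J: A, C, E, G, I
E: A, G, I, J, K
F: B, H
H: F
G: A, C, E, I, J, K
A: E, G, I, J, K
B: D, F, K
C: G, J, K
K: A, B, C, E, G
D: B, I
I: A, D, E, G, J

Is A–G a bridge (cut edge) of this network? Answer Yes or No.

No

Even without that edge, A still reaches G via A – I – G, so the network stays connected. Not a bridge.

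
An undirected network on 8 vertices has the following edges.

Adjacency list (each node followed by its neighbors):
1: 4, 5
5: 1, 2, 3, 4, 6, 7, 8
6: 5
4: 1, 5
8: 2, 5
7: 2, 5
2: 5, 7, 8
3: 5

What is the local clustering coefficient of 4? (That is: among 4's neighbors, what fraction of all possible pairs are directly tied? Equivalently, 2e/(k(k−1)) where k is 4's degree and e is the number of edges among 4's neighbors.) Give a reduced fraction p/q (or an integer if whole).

4's neighbors: 1 and 5 (k = 2).
Possible neighbor pairs: C(2,2) = 1. Edges among them: 1–5 → e = 1.
Clustering(4) = 1/1.

1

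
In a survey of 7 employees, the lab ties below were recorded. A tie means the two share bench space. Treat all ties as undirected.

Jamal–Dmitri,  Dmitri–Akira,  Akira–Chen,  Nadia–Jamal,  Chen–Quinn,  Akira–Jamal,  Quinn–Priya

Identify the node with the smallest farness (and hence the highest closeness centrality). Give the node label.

Akira

Farness (sum of distances to all others) for each node — Akira:10, Chen:11, Dmitri:13, Jamal:12, Nadia:17, Priya:19, Quinn:14.
The smallest farness is 10, for Akira, so Akira has the highest closeness.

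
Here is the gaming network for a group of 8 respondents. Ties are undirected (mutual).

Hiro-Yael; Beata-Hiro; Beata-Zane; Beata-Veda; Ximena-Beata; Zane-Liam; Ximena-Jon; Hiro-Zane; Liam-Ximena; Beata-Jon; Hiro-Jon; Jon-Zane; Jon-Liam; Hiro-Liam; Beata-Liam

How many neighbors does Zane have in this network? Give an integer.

4

Zane is directly tied to Beata, Hiro, Jon, and Liam. That is 4 neighbors, so the degree of Zane is 4.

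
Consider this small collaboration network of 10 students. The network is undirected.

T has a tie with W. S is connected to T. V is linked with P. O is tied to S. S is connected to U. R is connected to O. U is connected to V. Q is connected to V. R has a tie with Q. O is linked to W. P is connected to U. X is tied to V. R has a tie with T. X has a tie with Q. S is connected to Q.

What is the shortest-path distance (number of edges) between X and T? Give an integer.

One shortest route is X – Q – S – T, which uses 3 edges, and at distance 2 from X we only reach {P, R, S, U}, which does not include T. So d(X,T) = 3.

3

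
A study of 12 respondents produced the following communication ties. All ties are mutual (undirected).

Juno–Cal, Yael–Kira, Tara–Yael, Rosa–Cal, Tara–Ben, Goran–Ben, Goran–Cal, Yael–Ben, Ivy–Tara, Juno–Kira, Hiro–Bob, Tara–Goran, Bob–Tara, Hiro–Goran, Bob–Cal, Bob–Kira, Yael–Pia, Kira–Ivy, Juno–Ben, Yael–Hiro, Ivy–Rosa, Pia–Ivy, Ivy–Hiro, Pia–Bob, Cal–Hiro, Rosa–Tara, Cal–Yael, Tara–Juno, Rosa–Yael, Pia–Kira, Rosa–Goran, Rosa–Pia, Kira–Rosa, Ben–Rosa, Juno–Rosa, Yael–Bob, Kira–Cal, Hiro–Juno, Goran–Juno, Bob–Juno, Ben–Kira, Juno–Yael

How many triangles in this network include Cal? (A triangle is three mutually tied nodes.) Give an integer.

Cal's neighbors: Bob, Goran, Hiro, Juno, Kira, Rosa, and Yael.
Neighbor pairs that are themselves tied: Cal–Bob–Hiro; Cal–Bob–Juno; Cal–Bob–Kira; Cal–Bob–Yael; Cal–Goran–Hiro; Cal–Goran–Juno; Cal–Goran–Rosa; Cal–Hiro–Juno; Cal–Hiro–Yael; Cal–Juno–Kira; Cal–Juno–Rosa; Cal–Juno–Yael; Cal–Kira–Rosa; Cal–Kira–Yael; Cal–Rosa–Yael. Each forms one triangle with Cal, for 15 in total.

15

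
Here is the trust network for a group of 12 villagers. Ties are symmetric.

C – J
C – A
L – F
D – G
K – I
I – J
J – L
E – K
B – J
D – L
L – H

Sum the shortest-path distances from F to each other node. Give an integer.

32

Distances from F: A:4, B:3, C:3, D:2, E:5, G:3, H:2, I:3, J:2, K:4, L:1.
Sum = 4 + 3 + 3 + 2 + 5 + 3 + 2 + 3 + 2 + 4 + 1 = 32.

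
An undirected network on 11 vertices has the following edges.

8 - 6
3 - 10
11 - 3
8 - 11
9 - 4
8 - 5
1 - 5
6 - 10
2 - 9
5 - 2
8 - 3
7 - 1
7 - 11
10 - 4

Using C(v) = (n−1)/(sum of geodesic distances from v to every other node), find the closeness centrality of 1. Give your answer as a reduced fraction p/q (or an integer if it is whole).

2/5

Distances from 1: 2:2, 3:3, 4:4, 5:1, 6:3, 7:1, 8:2, 9:3, 10:4, 11:2. Sum = 25.
n = 11, so closeness = 10/25 = 2/5.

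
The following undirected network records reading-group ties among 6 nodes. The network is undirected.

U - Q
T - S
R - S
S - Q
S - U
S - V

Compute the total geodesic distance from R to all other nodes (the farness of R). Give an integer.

9

Distances from R: Q:2, S:1, T:2, U:2, V:2.
Sum = 2 + 1 + 2 + 2 + 2 = 9.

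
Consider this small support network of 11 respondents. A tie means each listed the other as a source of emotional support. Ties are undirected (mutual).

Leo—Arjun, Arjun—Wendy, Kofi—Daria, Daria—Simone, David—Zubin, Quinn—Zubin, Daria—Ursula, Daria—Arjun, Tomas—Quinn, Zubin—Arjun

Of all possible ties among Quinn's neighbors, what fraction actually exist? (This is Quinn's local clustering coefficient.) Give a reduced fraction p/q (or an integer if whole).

0

Quinn's neighbors: Tomas and Zubin (k = 2).
Possible neighbor pairs: C(2,2) = 1. Edges among them: none → e = 0.
Clustering(Quinn) = 0/1.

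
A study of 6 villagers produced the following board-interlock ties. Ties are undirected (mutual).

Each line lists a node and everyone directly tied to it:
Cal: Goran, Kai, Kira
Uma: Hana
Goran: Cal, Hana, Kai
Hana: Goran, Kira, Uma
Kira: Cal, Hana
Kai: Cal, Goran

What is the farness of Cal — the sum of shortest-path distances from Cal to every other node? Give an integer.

8

Distances from Cal: Goran:1, Hana:2, Kai:1, Kira:1, Uma:3.
Sum = 1 + 2 + 1 + 1 + 3 = 8.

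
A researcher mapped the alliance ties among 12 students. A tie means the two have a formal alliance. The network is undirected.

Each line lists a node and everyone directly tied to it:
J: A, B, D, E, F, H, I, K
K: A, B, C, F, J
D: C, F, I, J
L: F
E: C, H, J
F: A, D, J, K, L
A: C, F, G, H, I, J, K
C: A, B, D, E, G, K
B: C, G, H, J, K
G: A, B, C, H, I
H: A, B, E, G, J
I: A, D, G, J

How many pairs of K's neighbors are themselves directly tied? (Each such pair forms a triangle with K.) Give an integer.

K's neighbors: A, B, C, F, and J.
Neighbor pairs that are themselves tied: K–A–C; K–A–F; K–A–J; K–B–C; K–B–J; K–F–J. Each forms one triangle with K, for 6 in total.

6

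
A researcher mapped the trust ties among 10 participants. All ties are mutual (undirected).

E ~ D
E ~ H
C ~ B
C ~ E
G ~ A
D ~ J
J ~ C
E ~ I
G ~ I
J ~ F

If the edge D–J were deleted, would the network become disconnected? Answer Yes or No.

Even without that edge, D still reaches J via D – E – C – J, so the network stays connected. Not a bridge.

No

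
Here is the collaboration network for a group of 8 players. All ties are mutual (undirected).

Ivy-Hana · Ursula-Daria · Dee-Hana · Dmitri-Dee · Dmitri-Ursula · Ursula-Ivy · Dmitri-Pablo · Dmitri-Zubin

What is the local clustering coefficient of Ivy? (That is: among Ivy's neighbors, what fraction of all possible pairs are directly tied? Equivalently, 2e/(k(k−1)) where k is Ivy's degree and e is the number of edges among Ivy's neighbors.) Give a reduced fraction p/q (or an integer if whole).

0

Ivy's neighbors: Hana and Ursula (k = 2).
Possible neighbor pairs: C(2,2) = 1. Edges among them: none → e = 0.
Clustering(Ivy) = 0/1.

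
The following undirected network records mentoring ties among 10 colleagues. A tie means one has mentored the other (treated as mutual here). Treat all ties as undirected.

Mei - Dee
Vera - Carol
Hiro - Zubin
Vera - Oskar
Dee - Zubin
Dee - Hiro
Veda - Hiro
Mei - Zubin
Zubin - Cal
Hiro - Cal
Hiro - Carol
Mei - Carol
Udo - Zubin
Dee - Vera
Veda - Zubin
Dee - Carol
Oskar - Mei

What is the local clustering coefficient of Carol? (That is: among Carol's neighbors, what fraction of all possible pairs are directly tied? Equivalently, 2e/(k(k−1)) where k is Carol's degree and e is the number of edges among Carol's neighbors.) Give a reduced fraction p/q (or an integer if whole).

1/2

Carol's neighbors: Dee, Hiro, Mei, and Vera (k = 4).
Possible neighbor pairs: C(4,2) = 6. Edges among them: Dee–Hiro, Dee–Mei, Dee–Vera → e = 3.
Clustering(Carol) = 3/6 = 1/2.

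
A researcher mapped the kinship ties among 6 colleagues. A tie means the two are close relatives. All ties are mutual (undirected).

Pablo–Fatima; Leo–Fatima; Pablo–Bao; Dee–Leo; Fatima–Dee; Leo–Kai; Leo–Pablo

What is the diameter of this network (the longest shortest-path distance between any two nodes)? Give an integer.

3

Eccentricity of each node (its greatest distance to any other): Bao:3, Dee:3, Fatima:2, Kai:3, Leo:2, Pablo:2.
The maximum eccentricity is 3, realized for instance by the pair Dee–Bao via Dee – Leo – Pablo – Bao. So the diameter is 3.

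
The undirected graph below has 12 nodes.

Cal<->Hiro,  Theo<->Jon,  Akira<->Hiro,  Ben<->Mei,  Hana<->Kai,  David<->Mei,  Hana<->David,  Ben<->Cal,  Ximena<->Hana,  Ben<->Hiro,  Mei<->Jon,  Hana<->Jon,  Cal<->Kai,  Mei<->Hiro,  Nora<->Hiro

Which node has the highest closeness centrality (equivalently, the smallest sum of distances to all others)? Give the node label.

Farness (sum of distances to all others) for each node — Akira:31, Ben:23, Cal:24, David:24, Hana:24, Hiro:21, Jon:22, Kai:24, Mei:20, Nora:31, Theo:32, Ximena:34.
The smallest farness is 20, for Mei, so Mei has the highest closeness.

Mei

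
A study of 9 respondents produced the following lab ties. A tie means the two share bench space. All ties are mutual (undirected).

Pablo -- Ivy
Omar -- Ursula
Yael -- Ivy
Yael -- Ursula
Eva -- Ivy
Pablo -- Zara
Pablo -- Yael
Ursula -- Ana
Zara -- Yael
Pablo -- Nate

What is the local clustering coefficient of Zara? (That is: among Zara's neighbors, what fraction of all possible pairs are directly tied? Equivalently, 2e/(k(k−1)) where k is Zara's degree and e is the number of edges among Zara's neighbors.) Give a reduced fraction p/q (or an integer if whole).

1

Zara's neighbors: Pablo and Yael (k = 2).
Possible neighbor pairs: C(2,2) = 1. Edges among them: Pablo–Yael → e = 1.
Clustering(Zara) = 1/1.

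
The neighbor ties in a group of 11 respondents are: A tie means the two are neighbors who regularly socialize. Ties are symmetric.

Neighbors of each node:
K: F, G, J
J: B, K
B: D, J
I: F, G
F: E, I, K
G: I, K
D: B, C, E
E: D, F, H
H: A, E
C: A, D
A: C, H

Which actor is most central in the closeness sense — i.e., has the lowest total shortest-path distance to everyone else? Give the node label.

E

Farness (sum of distances to all others) for each node — A:29, B:24, C:27, D:21, E:19, F:20, G:30, H:25, I:27, J:25, K:23.
The smallest farness is 19, for E, so E has the highest closeness.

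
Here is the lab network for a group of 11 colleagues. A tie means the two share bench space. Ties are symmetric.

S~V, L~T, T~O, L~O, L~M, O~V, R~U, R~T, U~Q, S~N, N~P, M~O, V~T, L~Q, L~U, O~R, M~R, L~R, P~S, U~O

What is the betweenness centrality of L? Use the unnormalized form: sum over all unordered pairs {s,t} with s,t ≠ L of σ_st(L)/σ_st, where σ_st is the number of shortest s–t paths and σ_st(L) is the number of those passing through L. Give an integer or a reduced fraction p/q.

20/3

Pairs whose geodesics pass through L — R–Q: 1/2; T–Q: 1; T–U: 1/3; T–M: 1/3; Q–O: 1/2; Q–M: 1; Q–S: 2/3; Q–V: 2/3; Q–P: 2/3; Q–N: 2/3; U–M: 1/3.
All other pairs contribute 0.
Summing the contributions gives betweenness(L) = 20/3.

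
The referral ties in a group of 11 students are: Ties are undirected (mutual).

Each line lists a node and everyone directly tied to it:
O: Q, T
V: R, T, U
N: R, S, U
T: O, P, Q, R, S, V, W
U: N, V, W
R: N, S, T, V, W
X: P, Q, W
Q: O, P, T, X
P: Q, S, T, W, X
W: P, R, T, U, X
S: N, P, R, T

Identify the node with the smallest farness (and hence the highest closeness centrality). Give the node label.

Farness (sum of distances to all others) for each node — N:20, O:20, P:15, Q:18, R:15, S:16, T:13, U:19, V:18, W:15, X:19.
The smallest farness is 13, for T, so T has the highest closeness.

T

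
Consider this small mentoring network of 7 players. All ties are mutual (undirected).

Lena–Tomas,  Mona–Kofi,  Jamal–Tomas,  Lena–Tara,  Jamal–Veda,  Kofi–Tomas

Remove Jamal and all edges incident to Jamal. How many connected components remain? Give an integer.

Without Jamal, the remaining ties split the others into: {Kofi, Lena, Mona, Tara, Tomas}; {Veda}.
That's 2 separate components.

2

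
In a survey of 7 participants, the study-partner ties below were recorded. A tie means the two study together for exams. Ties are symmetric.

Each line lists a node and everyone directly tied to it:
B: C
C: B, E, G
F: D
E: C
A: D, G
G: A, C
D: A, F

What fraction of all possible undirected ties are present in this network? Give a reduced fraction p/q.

There are 6 edges and 7 nodes, so the maximum possible is C(7,2) = 21.
Density = 6/21 = 2/7.

2/7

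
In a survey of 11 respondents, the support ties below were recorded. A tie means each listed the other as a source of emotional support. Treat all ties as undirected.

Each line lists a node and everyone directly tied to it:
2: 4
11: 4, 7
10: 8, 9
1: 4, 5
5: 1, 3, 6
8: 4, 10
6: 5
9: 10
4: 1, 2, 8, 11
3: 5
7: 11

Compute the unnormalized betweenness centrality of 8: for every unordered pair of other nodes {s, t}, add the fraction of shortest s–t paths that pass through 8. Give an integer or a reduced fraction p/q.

Pairs whose geodesics pass through 8 — 6–9: 1; 6–10: 1; 9–7: 1; 9–5: 1; 9–2: 1; 9–3: 1; 9–11: 1; 9–4: 1; 9–1: 1; 7–10: 1; 5–10: 1; 10–2: 1; 10–3: 1; 10–11: 1 … (+2 more pairs).
All other pairs contribute 0.
Summing the contributions gives betweenness(8) = 16.

16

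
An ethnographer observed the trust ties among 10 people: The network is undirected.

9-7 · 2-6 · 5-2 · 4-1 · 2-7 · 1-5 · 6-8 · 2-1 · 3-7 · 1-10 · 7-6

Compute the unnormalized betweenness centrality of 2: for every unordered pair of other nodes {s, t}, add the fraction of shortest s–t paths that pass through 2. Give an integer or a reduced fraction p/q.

20

Pairs whose geodesics pass through 2 — 9–4: 1; 9–1: 1; 9–10: 1; 9–5: 1; 4–3: 1; 4–7: 1; 4–6: 1; 4–8: 1; 1–3: 1; 1–7: 1; 1–6: 1; 1–8: 1; 10–3: 1; 10–7: 1 … (+6 more pairs).
All other pairs contribute 0.
Summing the contributions gives betweenness(2) = 20.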